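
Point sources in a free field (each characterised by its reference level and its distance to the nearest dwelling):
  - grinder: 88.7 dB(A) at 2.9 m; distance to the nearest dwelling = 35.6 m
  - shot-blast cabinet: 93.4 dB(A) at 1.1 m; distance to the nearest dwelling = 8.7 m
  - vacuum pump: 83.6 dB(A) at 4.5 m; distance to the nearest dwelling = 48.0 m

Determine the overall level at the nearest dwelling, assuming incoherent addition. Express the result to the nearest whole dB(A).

76 dB(A)

Propagate each source to the receiver with L = L_ref − 20·log₁₀(r/r_ref), then add intensities.
grinder: 88.7 − 20·log₁₀(35.6/2.9) = 88.7 − 21.78 = 66.92 dB(A).
shot-blast cabinet: 93.4 − 20·log₁₀(8.7/1.1) = 93.4 − 17.96 = 75.44 dB(A).
vacuum pump: 83.6 − 20·log₁₀(48.0/4.5) = 83.6 − 20.56 = 63.04 dB(A).
Σ 10^(L/10) = 4.191e+07 → L_total = 10·log₁₀(4.191e+07) = 76.22 dB(A).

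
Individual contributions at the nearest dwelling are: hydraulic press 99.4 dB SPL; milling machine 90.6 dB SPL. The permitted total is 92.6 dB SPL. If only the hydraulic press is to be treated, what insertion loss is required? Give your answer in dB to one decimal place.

Everything except the hydraulic press sums to 10^(90.6/10) = 1.148e+09 in linear terms, 90.60 dB SPL.
To meet 92.6 dB SPL overall, the treated hydraulic press may contribute at most 10^(92.6/10) − 1.148e+09 = 6.715e+08, i.e. 88.27 dB SPL.
Required insertion loss = 99.4 − 88.27 = 11.13 dB.

11.1 dB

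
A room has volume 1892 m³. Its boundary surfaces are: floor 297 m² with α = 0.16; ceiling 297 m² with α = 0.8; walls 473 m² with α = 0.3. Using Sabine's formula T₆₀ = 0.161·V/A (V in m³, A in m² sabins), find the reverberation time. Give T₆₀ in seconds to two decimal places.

0.71 s

A = Σ Sᵢαᵢ = 297·0.16 + 297·0.8 + 473·0.3 = 427.02 m².
T₆₀ = 0.161 × 1892 / 427.02 = 0.713 s.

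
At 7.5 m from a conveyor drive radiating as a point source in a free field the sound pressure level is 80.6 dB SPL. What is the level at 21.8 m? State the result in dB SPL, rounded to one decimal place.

71.3 dB SPL

Spherical spreading from a point source gives a 20·log₁₀(r₂/r₁) drop.
L₂ = 80.6 − 20·log₁₀(21.8/7.5) = 80.6 − 9.268 = 71.33 dB SPL.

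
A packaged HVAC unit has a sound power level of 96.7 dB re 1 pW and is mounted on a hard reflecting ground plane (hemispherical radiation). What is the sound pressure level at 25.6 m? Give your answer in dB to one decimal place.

Free-field hemispherical radiation: L_p = L_w − 10·log₁₀(2π·r²), r = 25.6 m.
2π·r² = 4118 m², 10·log₁₀ of that is 36.147 dB.
L_p = 96.7 − 36.147 = 60.55 dB.

60.6 dB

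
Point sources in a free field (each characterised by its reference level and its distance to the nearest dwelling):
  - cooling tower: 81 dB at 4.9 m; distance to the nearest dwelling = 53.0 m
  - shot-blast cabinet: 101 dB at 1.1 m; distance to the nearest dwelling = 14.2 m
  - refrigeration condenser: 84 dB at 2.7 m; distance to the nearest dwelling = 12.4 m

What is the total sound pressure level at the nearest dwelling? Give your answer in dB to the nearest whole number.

First find each source's level at the receiver (point-source: −20·log₁₀(r/r_ref)), then combine on an intensity basis.
cooling tower: 81 − 20·log₁₀(53.0/4.9) = 81 − 20.68 = 60.32 dB.
shot-blast cabinet: 101 − 20·log₁₀(14.2/1.1) = 101 − 22.22 = 78.78 dB.
refrigeration condenser: 84 − 20·log₁₀(12.4/2.7) = 84 − 13.24 = 70.76 dB.
Σ 10^(L/10) = 8.853e+07 → L_total = 10·log₁₀(8.853e+07) = 79.47 dB.

79 dB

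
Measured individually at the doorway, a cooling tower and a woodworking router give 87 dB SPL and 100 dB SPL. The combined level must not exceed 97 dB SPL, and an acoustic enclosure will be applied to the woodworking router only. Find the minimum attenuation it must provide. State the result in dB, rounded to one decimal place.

Fixed contribution from the other source: Σ 10^(L/10) = 10^(87/10) = 5.012e+08 (87.00 dB SPL).
To meet 97 dB SPL overall, the treated woodworking router may contribute at most 10^(97/10) − 5.012e+08 = 4.511e+09, i.e. 96.54 dB SPL.
Required insertion loss = 100 − 96.54 = 3.46 dB.

3.5 dB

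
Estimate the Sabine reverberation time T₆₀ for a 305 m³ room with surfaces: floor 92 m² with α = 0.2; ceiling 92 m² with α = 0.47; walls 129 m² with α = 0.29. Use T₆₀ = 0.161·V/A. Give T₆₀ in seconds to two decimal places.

A = Σ Sᵢαᵢ = 92·0.2 + 92·0.47 + 129·0.29 = 99.05 m².
T₆₀ = 0.161 × 305 / 99.05 = 0.496 s.

0.50 s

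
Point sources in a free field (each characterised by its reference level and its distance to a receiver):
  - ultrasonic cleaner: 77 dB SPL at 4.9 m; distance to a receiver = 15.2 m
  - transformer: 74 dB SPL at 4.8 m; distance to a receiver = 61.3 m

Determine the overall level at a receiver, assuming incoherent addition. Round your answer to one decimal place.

67.3 dB SPL

Propagate each source to the receiver with L = L_ref − 20·log₁₀(r/r_ref), then add intensities.
ultrasonic cleaner: 77 − 20·log₁₀(15.2/4.9) = 77 − 9.83 = 67.17 dB SPL.
transformer: 74 − 20·log₁₀(61.3/4.8) = 74 − 22.12 = 51.88 dB SPL.
Σ 10^(L/10) = 5.362e+06 → L_total = 10·log₁₀(5.362e+06) = 67.29 dB SPL.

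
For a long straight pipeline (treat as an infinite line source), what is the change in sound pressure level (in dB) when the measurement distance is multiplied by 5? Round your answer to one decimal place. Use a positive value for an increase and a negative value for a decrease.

-7.0 dB

Line-source spreading: ΔL = −10·log₁₀(r₂/r₁).
ΔL = −10·log₁₀(5) = -6.99 dB.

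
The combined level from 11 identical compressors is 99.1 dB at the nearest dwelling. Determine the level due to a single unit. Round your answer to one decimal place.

For N identical incoherent sources L_total = L₁ + 10·log₁₀ N, so L₁ = 99.1 − 10·log₁₀(11) = 99.1 − 10.414.

88.7 dB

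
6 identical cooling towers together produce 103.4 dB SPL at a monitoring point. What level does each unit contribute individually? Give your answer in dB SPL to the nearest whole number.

6 equal contributions raise the level by 10·log₁₀ 6 = 7.782 dB, so each unit alone gives 103.4 − 7.782.

96 dB SPL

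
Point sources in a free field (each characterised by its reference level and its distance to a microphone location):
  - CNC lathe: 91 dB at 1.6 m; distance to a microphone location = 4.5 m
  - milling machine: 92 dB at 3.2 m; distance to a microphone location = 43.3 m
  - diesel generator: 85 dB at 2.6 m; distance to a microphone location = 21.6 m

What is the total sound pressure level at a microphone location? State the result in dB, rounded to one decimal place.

82.4 dB

First find each source's level at the receiver (point-source: −20·log₁₀(r/r_ref)), then combine on an intensity basis.
CNC lathe: 91 − 20·log₁₀(4.5/1.6) = 91 − 8.98 = 82.02 dB.
milling machine: 92 − 20·log₁₀(43.3/3.2) = 92 − 22.63 = 69.37 dB.
diesel generator: 85 − 20·log₁₀(21.6/2.6) = 85 − 18.39 = 66.61 dB.
Σ 10^(L/10) = 1.724e+08 → L_total = 10·log₁₀(1.724e+08) = 82.37 dB.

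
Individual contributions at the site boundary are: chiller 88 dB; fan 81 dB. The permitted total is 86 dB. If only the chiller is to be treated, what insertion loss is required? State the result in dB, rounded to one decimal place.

Fixed contribution from the other source: Σ 10^(L/10) = 10^(81/10) = 1.259e+08 (81.00 dB).
To meet 86 dB overall, the treated chiller may contribute at most 10^(86/10) − 1.259e+08 = 2.722e+08, i.e. 84.35 dB.
Required insertion loss = 88 − 84.35 = 3.65 dB.

3.7 dB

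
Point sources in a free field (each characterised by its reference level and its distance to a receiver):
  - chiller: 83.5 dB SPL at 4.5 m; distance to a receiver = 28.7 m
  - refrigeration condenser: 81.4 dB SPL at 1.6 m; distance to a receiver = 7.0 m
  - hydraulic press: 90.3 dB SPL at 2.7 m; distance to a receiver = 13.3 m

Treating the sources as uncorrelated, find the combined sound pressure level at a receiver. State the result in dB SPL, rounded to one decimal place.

Propagate each source to the receiver with L = L_ref − 20·log₁₀(r/r_ref), then add intensities.
chiller: 83.5 − 20·log₁₀(28.7/4.5) = 83.5 − 16.09 = 67.41 dB SPL.
refrigeration condenser: 81.4 − 20·log₁₀(7.0/1.6) = 81.4 − 12.82 = 68.58 dB SPL.
hydraulic press: 90.3 − 20·log₁₀(13.3/2.7) = 90.3 − 13.85 = 76.45 dB SPL.
Σ 10^(L/10) = 5.688e+07 → L_total = 10·log₁₀(5.688e+07) = 77.55 dB SPL.

77.5 dB SPL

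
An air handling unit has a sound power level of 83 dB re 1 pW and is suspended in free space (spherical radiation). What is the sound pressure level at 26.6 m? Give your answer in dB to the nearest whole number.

44 dB

L_p = L_w − 10·log₁₀(4π·r²) with r = 26.6 m.
4π·r² = 8891 m², 10·log₁₀ of that is 39.490 dB.
L_p = 83 − 39.490 = 43.51 dB.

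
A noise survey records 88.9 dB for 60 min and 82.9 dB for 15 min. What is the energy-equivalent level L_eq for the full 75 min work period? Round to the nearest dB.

88 dB

Weight each interval's intensity by its duration and average over T = 75 min:
Σ tᵢ·10^(Lᵢ/10) = 60·10^(88.9/10) + 15·10^(82.9/10) = 4.950e+10.
L_eq = 10·log₁₀(4.950e+10/75) = 88.20 dB.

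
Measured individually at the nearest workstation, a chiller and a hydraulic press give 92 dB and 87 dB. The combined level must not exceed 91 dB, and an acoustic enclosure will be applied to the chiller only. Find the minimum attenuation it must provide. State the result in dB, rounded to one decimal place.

3.2 dB

Everything except the chiller sums to 10^(87/10) = 5.012e+08 in linear terms, 87.00 dB.
The limit corresponds to 10^(91/10) = 1.259e+09; subtracting the fixed part leaves 7.577e+08 for the chiller, i.e. 88.80 dB.
So the chiller must be reduced from 92 to 88.80 dB: IL = 3.20 dB.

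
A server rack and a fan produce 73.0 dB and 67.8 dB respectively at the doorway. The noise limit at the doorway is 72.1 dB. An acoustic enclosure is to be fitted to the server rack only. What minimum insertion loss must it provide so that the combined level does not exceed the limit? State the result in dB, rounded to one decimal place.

Fixed contribution from the other source: Σ 10^(L/10) = 10^(67.8/10) = 6.026e+06 (67.80 dB).
To meet 72.1 dB overall, the treated server rack may contribute at most 10^(72.1/10) − 6.026e+06 = 1.019e+07, i.e. 70.08 dB.
Required insertion loss = 73.0 − 70.08 = 2.92 dB.

2.9 dB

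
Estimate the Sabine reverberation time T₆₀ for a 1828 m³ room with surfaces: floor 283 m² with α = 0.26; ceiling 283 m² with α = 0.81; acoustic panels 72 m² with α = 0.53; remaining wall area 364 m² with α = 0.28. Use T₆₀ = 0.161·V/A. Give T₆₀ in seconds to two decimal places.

0.66 s

Total absorption A = 283·0.26 + 283·0.81 + 72·0.53 + 364·0.28 = 442.89 m² sabins.
T₆₀ = 0.161 × 1828 / 442.89 = 0.665 s.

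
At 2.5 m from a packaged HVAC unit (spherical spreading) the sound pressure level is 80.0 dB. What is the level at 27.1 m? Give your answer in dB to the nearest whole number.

Spherical spreading from a point source gives a 20·log₁₀(r₂/r₁) drop.
L₂ = 80.0 − 20·log₁₀(27.1/2.5) = 80.0 − 20.701 = 59.30 dB.

59 dB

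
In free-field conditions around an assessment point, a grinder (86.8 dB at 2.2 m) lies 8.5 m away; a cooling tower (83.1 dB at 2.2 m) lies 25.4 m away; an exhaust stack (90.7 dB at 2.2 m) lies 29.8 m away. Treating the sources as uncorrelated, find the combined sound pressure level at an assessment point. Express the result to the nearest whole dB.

First find each source's level at the receiver (point-source: −20·log₁₀(r/r_ref)), then combine on an intensity basis.
grinder: 86.8 − 20·log₁₀(8.5/2.2) = 86.8 − 11.74 = 75.06 dB.
cooling tower: 83.1 − 20·log₁₀(25.4/2.2) = 83.1 − 21.25 = 61.85 dB.
exhaust stack: 90.7 − 20·log₁₀(29.8/2.2) = 90.7 − 22.64 = 68.06 dB.
Σ 10^(L/10) = 4.000e+07 → L_total = 10·log₁₀(4.000e+07) = 76.02 dB.

76 dB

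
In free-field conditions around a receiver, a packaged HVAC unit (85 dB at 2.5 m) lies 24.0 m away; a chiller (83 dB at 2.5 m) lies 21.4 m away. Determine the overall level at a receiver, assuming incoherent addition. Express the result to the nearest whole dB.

68 dB

Propagate each source to the receiver with L = L_ref − 20·log₁₀(r/r_ref), then add intensities.
packaged HVAC unit: 85 − 20·log₁₀(24.0/2.5) = 85 − 19.65 = 65.35 dB.
chiller: 83 − 20·log₁₀(21.4/2.5) = 83 − 18.65 = 64.35 dB.
Σ 10^(L/10) = 6.154e+06 → L_total = 10·log₁₀(6.154e+06) = 67.89 dB.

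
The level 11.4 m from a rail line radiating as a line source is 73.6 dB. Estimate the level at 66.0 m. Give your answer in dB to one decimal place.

Line-source attenuation: ΔL = 10·log₁₀(r₂/r₁) = 10·log₁₀(66.0/11.4) = 7.626 dB.
L₂ = 73.6 − 10·log₁₀(66.0/11.4) = 73.6 − 7.626 = 65.97 dB.

66.0 dB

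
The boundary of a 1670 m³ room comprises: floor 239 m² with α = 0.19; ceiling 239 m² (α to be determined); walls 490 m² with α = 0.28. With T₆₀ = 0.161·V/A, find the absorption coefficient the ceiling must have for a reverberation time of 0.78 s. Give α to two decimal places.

A = 0.161·V/T₆₀ = 0.161·1670/0.78 = 344.71 m² sabins.
Absorption from the other surfaces = 239·0.19 + 490·0.28 = 182.61 m², so the ceiling must supply 162.10 m² over 239 m².
α = 162.10/239 = 0.678.

0.68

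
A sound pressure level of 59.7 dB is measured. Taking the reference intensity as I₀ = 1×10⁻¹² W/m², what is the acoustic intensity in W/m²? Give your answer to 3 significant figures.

I = I₀·10^(L/10) = 10⁻¹² × 10^(59.7/10) = 10^(-6.030).

9.33e-07 W/m²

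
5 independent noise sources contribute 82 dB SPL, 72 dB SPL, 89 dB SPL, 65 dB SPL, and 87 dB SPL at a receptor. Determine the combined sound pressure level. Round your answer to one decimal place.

Incoherent sources combine by intensity addition: L_total = 10·log₁₀(Σ 10^(L_i/10)).
Σ 10^(L/10) = 10^(82/10) + 10^(72/10) + 10^(89/10) + 10^(65/10) + 10^(87/10) = 1.473e+09.
L_total = 10·log₁₀(1.473e+09) = 91.68 dB SPL.

91.7 dB SPL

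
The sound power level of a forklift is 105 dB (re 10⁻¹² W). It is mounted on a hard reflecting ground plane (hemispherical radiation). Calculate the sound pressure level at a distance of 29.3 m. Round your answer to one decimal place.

67.7 dB

Free-field hemispherical radiation: L_p = L_w − 10·log₁₀(2π·r²), r = 29.3 m.
2π·r² = 5394 m², 10·log₁₀ of that is 37.319 dB.
L_p = 105 − 37.319 = 67.68 dB.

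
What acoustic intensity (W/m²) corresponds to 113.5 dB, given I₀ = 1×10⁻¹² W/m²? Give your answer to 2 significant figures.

I = I₀·10^(L/10) = 10⁻¹² × 10^(113.5/10) = 10^(-0.650).

0.22 W/m²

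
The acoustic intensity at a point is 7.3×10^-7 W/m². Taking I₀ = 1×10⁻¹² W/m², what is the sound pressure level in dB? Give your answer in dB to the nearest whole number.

I/I₀ = 7.3×10^-7/10⁻¹² = 7.3×10^5, and L = 10·log₁₀(I/I₀).
L = 10·(0.8633 + 5) = 58.63 dB.

59 dB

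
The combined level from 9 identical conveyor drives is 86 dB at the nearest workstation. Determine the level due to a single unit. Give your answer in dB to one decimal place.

For N identical incoherent sources L_total = L₁ + 10·log₁₀ N, so L₁ = 86 − 10·log₁₀(9) = 86 − 9.542.

76.5 dB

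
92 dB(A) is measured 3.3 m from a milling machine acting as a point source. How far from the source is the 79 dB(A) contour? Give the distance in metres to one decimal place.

14.7 m

Point-source spreading drops the level by 20·log₁₀(r₂/r₁); inverting, r₂/r₁ = 10^(ΔL/20).
r₂ = 3.3·10^((92−79)/20) = 3.3·10^(13.0/20) = 14.74 m.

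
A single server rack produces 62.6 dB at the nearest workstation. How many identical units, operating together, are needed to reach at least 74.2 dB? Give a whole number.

N identical sources give L₁ + 10·log₁₀ N, so require 10·log₁₀ N ≥ 74.2 − 62.6 = 11.6 dB.
N ≥ 10^(11.6/10) = 14.454, so N = 15.

15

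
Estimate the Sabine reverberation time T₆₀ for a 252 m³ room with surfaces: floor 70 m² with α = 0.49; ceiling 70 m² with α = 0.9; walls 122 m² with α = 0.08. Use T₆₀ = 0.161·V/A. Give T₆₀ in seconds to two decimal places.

Total absorption A = 70·0.49 + 70·0.9 + 122·0.08 = 107.06 m² sabins.
T₆₀ = 0.161 × 252 / 107.06 = 0.379 s.

0.38 s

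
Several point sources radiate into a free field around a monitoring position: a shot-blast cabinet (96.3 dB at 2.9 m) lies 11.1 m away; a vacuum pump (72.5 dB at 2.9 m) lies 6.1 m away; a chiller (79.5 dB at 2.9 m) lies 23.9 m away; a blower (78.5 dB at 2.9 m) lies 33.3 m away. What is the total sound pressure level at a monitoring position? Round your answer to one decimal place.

84.7 dB

Propagate each source to the receiver with L = L_ref − 20·log₁₀(r/r_ref), then add intensities.
shot-blast cabinet: 96.3 − 20·log₁₀(11.1/2.9) = 96.3 − 11.66 = 84.64 dB.
vacuum pump: 72.5 − 20·log₁₀(6.1/2.9) = 72.5 − 6.46 = 66.04 dB.
chiller: 79.5 − 20·log₁₀(23.9/2.9) = 79.5 − 18.32 = 61.18 dB.
blower: 78.5 − 20·log₁₀(33.3/2.9) = 78.5 − 21.20 = 57.30 dB.
Σ 10^(L/10) = 2.970e+08 → L_total = 10·log₁₀(2.970e+08) = 84.73 dB.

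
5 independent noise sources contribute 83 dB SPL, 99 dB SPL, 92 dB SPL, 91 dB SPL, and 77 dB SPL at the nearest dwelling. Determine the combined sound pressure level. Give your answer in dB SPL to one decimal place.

Incoherent sources combine by intensity addition: L_total = 10·log₁₀(Σ 10^(L_i/10)).
Σ 10^(L/10) = 10^(83/10) + 10^(99/10) + 10^(92/10) + 10^(91/10) + 10^(77/10) = 1.104e+10.
L_total = 10·log₁₀(1.104e+10) = 100.43 dB SPL.

100.4 dB SPL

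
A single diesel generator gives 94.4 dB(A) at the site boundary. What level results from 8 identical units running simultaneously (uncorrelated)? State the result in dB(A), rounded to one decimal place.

N identical incoherent sources raise the level by 10·log₁₀ N.
L_total = 94.4 + 10·log₁₀(8) = 94.4 + 9.031 = 103.43 dB(A).

103.4 dB(A)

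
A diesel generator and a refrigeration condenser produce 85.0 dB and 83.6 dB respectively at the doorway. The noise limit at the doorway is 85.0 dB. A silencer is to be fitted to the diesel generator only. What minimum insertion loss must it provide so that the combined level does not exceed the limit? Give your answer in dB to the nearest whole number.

6 dB

The untreated sources together contribute 10^(83.6/10) = 2.291e+08, i.e. 83.60 dB.
To meet 85.0 dB overall, the treated diesel generator may contribute at most 10^(85.0/10) − 2.291e+08 = 8.714e+07, i.e. 79.40 dB.
So the diesel generator must be reduced from 85.0 to 79.40 dB: IL = 5.60 dB.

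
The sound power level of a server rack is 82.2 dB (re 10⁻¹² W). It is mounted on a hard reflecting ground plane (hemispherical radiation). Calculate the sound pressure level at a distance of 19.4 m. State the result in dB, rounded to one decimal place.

The power spreads over a hemisphere of area 2π·r², so L_p = L_w − 10·log₁₀(2π·r²).
2π·r² = 2365 m², 10·log₁₀ of that is 33.738 dB.
L_p = 82.2 − 33.738 = 48.46 dB.

48.5 dB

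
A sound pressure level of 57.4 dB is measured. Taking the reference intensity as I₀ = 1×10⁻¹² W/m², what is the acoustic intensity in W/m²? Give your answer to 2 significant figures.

I = I₀·10^(L/10) = 10⁻¹² × 10^(57.4/10) = 10^(-6.260).

5.5e-07 W/m²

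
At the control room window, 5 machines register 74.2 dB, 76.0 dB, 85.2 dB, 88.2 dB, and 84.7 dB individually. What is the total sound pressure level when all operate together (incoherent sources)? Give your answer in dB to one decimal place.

For uncorrelated sources the intensities add, so convert each level to linear form, sum, and take 10·log₁₀ of the total.
Σ 10^(L/10) = 10^(74.2/10) + 10^(76.0/10) + 10^(85.2/10) + 10^(88.2/10) + 10^(84.7/10) = 1.353e+09.
L_total = 10·log₁₀(1.353e+09) = 91.31 dB.

91.3 dB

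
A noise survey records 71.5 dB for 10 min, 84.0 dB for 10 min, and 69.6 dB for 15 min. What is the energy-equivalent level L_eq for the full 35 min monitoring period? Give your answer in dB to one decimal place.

The energy average is taken in the linear domain: L_eq = 10·log₁₀[(Σ tᵢ·10^(Lᵢ/10))/T], T = 35 min.
Σ tᵢ·10^(Lᵢ/10) = 10·10^(71.5/10) + 10·10^(84.0/10) + 15·10^(69.6/10) = 2.790e+09.
L_eq = 10·log₁₀(2.790e+09/35) = 79.02 dB.

79.0 dB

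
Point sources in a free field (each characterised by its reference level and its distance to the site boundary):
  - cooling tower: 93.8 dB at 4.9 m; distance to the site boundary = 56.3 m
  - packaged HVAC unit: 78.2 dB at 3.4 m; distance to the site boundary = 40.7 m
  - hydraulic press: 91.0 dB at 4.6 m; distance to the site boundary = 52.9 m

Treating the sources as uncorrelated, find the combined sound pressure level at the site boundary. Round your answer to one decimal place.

Propagate each source to the receiver with L = L_ref − 20·log₁₀(r/r_ref), then add intensities.
cooling tower: 93.8 − 20·log₁₀(56.3/4.9) = 93.8 − 21.21 = 72.59 dB.
packaged HVAC unit: 78.2 − 20·log₁₀(40.7/3.4) = 78.2 − 21.56 = 56.64 dB.
hydraulic press: 91.0 − 20·log₁₀(52.9/4.6) = 91.0 − 21.21 = 69.79 dB.
Σ 10^(L/10) = 2.815e+07 → L_total = 10·log₁₀(2.815e+07) = 74.49 dB.

74.5 dB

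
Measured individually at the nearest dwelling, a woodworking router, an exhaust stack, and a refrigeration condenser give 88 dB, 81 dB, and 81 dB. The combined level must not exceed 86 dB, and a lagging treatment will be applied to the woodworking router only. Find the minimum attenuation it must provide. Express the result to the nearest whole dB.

6 dB

The untreated sources together contribute 10^(81/10) + 10^(81/10) = 2.518e+08, i.e. 84.01 dB.
To meet 86 dB overall, the treated woodworking router may contribute at most 10^(86/10) − 2.518e+08 = 1.463e+08, i.e. 81.65 dB.
Required insertion loss = 88 − 81.65 = 6.35 dB.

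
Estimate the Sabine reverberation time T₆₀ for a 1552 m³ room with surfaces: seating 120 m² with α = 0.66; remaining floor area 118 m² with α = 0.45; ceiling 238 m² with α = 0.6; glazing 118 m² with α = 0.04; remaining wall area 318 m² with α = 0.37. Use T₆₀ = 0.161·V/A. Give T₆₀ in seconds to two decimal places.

0.63 s

A = Σ Sᵢαᵢ = 120·0.66 + 118·0.45 + 238·0.6 + 118·0.04 + 318·0.37 = 397.48 m².
T₆₀ = 0.161·V/A = 0.161·1552/397.48 = 0.629 s.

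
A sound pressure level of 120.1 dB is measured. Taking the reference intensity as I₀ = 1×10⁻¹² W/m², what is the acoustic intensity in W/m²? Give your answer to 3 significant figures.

L = 10·log₁₀(I/I₀) ⇒ I = I₀·10^(L/10) = 10⁻¹² × 10^12.01.

1.02 W/m²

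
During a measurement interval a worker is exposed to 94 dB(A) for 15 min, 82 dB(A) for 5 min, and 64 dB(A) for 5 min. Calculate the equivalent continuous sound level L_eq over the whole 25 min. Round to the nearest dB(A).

The energy average is taken in the linear domain: L_eq = 10·log₁₀[(Σ tᵢ·10^(Lᵢ/10))/T], T = 25 min.
Σ tᵢ·10^(Lᵢ/10) = 15·10^(94/10) + 5·10^(82/10) + 5·10^(64/10) = 3.848e+10.
L_eq = 10·log₁₀(3.848e+10/25) = 91.87 dB(A).

92 dB(A)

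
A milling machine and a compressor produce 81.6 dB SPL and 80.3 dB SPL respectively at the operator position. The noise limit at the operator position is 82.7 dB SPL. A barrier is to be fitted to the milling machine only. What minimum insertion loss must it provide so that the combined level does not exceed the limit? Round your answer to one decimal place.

2.6 dB

Fixed contribution from the other source: Σ 10^(L/10) = 10^(80.3/10) = 1.072e+08 (80.30 dB SPL).
The limit corresponds to 10^(82.7/10) = 1.862e+08; subtracting the fixed part leaves 7.906e+07 for the milling machine, i.e. 78.98 dB SPL.
So the milling machine must be reduced from 81.6 to 78.98 dB SPL: IL = 2.62 dB.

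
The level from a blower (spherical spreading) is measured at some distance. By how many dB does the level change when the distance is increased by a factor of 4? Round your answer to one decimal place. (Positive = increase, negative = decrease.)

-12.0 dB

With spherical spreading the level changes by −20·log₁₀(r₂/r₁).
ΔL = −20·log₁₀(4) = -12.04 dB.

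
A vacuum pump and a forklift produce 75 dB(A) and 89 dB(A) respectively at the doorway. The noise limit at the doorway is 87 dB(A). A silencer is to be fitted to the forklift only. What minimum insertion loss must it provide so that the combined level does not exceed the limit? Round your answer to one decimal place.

The untreated sources together contribute 10^(75/10) = 3.162e+07, i.e. 75.00 dB(A).
The limit corresponds to 10^(87/10) = 5.012e+08; subtracting the fixed part leaves 4.696e+08 for the forklift, i.e. 86.72 dB(A).
So the forklift must be reduced from 89 to 86.72 dB(A): IL = 2.28 dB.

2.3 dB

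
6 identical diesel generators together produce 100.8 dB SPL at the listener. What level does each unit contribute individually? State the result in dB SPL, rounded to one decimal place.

93.0 dB SPL

For N identical incoherent sources L_total = L₁ + 10·log₁₀ N, so L₁ = 100.8 − 10·log₁₀(6) = 100.8 − 7.782.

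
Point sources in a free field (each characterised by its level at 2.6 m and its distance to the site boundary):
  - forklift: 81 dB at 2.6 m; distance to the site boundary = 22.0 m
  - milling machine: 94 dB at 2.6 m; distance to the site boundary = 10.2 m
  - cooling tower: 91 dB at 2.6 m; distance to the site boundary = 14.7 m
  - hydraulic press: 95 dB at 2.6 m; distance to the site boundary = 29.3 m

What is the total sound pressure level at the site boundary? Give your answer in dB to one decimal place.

83.6 dB

Apply inverse-square spreading to bring every level to the receiver, then sum 10^(L/10).
forklift: 81 − 20·log₁₀(22.0/2.6) = 81 − 18.55 = 62.45 dB.
milling machine: 94 − 20·log₁₀(10.2/2.6) = 94 − 11.87 = 82.13 dB.
cooling tower: 91 − 20·log₁₀(14.7/2.6) = 91 − 15.05 = 75.95 dB.
hydraulic press: 95 − 20·log₁₀(29.3/2.6) = 95 − 21.04 = 73.96 dB.
Σ 10^(L/10) = 2.293e+08 → L_total = 10·log₁₀(2.293e+08) = 83.60 dB.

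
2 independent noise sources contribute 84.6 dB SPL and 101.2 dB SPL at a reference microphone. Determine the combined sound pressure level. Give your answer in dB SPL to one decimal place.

For uncorrelated sources the intensities add, so convert each level to linear form, sum, and take 10·log₁₀ of the total.
Σ 10^(L/10) = 10^(84.6/10) + 10^(101.2/10) = 1.347e+10.
L_total = 10·log₁₀(1.347e+10) = 101.29 dB SPL.

101.3 dB SPL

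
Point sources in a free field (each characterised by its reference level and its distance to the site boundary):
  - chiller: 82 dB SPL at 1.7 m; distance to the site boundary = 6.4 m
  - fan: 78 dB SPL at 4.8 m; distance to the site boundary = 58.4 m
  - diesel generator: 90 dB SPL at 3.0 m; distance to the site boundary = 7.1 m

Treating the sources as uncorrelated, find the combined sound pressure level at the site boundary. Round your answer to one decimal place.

Apply inverse-square spreading to bring every level to the receiver, then sum 10^(L/10).
chiller: 82 − 20·log₁₀(6.4/1.7) = 82 − 11.51 = 70.49 dB SPL.
fan: 78 − 20·log₁₀(58.4/4.8) = 78 − 21.70 = 56.30 dB SPL.
diesel generator: 90 − 20·log₁₀(7.1/3.0) = 90 − 7.48 = 82.52 dB SPL.
Σ 10^(L/10) = 1.901e+08 → L_total = 10·log₁₀(1.901e+08) = 82.79 dB SPL.

82.8 dB SPL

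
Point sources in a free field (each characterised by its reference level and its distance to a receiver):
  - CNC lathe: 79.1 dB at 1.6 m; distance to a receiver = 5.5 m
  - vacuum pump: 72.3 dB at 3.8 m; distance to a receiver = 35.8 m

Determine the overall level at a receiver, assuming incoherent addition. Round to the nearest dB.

68 dB

Apply inverse-square spreading to bring every level to the receiver, then sum 10^(L/10).
CNC lathe: 79.1 − 20·log₁₀(5.5/1.6) = 79.1 − 10.72 = 68.38 dB.
vacuum pump: 72.3 − 20·log₁₀(35.8/3.8) = 72.3 − 19.48 = 52.82 dB.
Σ 10^(L/10) = 7.070e+06 → L_total = 10·log₁₀(7.070e+06) = 68.49 dB.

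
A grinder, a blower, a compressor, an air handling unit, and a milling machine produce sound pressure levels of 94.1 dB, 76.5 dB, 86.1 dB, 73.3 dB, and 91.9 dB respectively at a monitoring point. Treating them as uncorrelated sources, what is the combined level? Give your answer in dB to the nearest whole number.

97 dB

Incoherent sources combine by intensity addition: L_total = 10·log₁₀(Σ 10^(L_i/10)).
Σ 10^(L/10) = 10^(94.1/10) + 10^(76.5/10) + 10^(86.1/10) + 10^(73.3/10) + 10^(91.9/10) = 4.593e+09.
L_total = 10·log₁₀(4.593e+09) = 96.62 dB.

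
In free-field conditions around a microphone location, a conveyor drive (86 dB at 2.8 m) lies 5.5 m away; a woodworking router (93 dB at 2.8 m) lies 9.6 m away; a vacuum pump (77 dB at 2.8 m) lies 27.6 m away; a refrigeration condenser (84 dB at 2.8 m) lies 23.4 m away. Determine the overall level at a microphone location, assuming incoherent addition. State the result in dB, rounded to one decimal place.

Apply inverse-square spreading to bring every level to the receiver, then sum 10^(L/10).
conveyor drive: 86 − 20·log₁₀(5.5/2.8) = 86 − 5.86 = 80.14 dB.
woodworking router: 93 − 20·log₁₀(9.6/2.8) = 93 − 10.70 = 82.30 dB.
vacuum pump: 77 − 20·log₁₀(27.6/2.8) = 77 − 19.88 = 57.12 dB.
refrigeration condenser: 84 − 20·log₁₀(23.4/2.8) = 84 − 18.44 = 65.56 dB.
Σ 10^(L/10) = 2.770e+08 → L_total = 10·log₁₀(2.770e+08) = 84.43 dB.

84.4 dB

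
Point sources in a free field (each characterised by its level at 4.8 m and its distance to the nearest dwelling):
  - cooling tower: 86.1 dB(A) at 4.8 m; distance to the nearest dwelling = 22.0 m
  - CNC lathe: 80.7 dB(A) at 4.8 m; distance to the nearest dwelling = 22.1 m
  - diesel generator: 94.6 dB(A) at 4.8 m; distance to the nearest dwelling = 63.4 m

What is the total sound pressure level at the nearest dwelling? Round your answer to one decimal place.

76.2 dB(A)

Propagate each source to the receiver with L = L_ref − 20·log₁₀(r/r_ref), then add intensities.
cooling tower: 86.1 − 20·log₁₀(22.0/4.8) = 86.1 − 13.22 = 72.88 dB(A).
CNC lathe: 80.7 − 20·log₁₀(22.1/4.8) = 80.7 − 13.26 = 67.44 dB(A).
diesel generator: 94.6 − 20·log₁₀(63.4/4.8) = 94.6 − 22.42 = 72.18 dB(A).
Σ 10^(L/10) = 4.147e+07 → L_total = 10·log₁₀(4.147e+07) = 76.18 dB(A).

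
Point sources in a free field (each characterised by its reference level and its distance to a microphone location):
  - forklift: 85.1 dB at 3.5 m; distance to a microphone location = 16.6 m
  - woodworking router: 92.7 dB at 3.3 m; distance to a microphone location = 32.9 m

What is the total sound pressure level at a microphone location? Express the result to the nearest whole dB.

Apply inverse-square spreading to bring every level to the receiver, then sum 10^(L/10).
forklift: 85.1 − 20·log₁₀(16.6/3.5) = 85.1 − 13.52 = 71.58 dB.
woodworking router: 92.7 − 20·log₁₀(32.9/3.3) = 92.7 − 19.97 = 72.73 dB.
Σ 10^(L/10) = 3.312e+07 → L_total = 10·log₁₀(3.312e+07) = 75.20 dB.

75 dB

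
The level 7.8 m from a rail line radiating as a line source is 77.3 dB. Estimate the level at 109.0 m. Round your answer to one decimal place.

65.8 dB

For a line source, L₂ = L₁ − 10·log₁₀(r₂/r₁).
L₂ = 77.3 − 10·log₁₀(109.0/7.8) = 77.3 − 11.453 = 65.85 dB.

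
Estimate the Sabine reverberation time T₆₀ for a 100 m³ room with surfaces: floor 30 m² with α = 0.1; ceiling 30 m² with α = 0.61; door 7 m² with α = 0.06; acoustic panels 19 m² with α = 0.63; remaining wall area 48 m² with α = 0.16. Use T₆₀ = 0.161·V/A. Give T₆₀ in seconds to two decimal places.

Total absorption A = 30·0.1 + 30·0.61 + 7·0.06 + 19·0.63 + 48·0.16 = 41.37 m² sabins.
T₆₀ = 0.161·V/A = 0.161·100/41.37 = 0.389 s.

0.39 s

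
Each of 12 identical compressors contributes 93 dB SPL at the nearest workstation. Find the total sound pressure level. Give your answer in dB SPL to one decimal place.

103.8 dB SPL

L_total = L₁ + 10·log₁₀ N for N identical incoherent sources.
L_total = 93 + 10·log₁₀(12) = 93 + 10.792 = 103.79 dB SPL.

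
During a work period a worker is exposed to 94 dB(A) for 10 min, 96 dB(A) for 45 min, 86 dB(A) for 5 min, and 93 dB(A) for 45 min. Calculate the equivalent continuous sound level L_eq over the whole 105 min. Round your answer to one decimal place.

L_eq = 10·log₁₀[(1/T)·Σ tᵢ·10^(Lᵢ/10)] with T = 105 min.
Σ tᵢ·10^(Lᵢ/10) = 10·10^(94/10) + 45·10^(96/10) + 5·10^(86/10) + 45·10^(93/10) = 2.960e+11.
L_eq = 10·log₁₀(2.960e+11/105) = 94.50 dB(A).

94.5 dB(A)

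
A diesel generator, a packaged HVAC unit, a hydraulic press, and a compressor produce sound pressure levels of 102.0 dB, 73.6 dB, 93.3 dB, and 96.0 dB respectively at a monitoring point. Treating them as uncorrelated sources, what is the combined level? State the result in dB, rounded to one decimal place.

Incoherent sources combine by intensity addition: L_total = 10·log₁₀(Σ 10^(L_i/10)).
Σ 10^(L/10) = 10^(102.0/10) + 10^(73.6/10) + 10^(93.3/10) + 10^(96.0/10) = 2.199e+10.
L_total = 10·log₁₀(2.199e+10) = 103.42 dB.

103.4 dB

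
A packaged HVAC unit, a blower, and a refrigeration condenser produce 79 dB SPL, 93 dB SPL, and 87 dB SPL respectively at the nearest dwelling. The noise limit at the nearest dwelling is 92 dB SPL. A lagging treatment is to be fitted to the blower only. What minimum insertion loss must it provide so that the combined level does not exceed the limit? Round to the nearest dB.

3 dB

Fixed contribution from the other sources: Σ 10^(L/10) = 10^(79/10) + 10^(87/10) = 5.806e+08 (87.64 dB SPL).
The limit corresponds to 10^(92/10) = 1.585e+09; subtracting the fixed part leaves 1.004e+09 for the blower, i.e. 90.02 dB SPL.
So the blower must be reduced from 93 to 90.02 dB SPL: IL = 2.98 dB.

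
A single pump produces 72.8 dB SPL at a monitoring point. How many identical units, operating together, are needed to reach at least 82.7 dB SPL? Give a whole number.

10

N identical sources give L₁ + 10·log₁₀ N, so require 10·log₁₀ N ≥ 82.7 − 72.8 = 9.9 dB.
N ≥ 10^(9.9/10) = 9.772, so N = 10.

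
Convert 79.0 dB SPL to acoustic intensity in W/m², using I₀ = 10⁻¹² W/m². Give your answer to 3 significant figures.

I = I₀·10^(L/10) = 10⁻¹² × 10^(79.0/10) = 10^(-4.100).

7.94e-05 W/m²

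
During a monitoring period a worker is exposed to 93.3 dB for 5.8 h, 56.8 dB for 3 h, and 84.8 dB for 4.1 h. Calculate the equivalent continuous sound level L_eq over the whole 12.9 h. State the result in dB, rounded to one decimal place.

90.2 dB

L_eq = 10·log₁₀[(1/T)·Σ tᵢ·10^(Lᵢ/10)] with T = 12.9 h.
Σ tᵢ·10^(Lᵢ/10) = 5.8·10^(93.3/10) + 3·10^(56.8/10) + 4.1·10^(84.8/10) = 1.364e+10.
L_eq = 10·log₁₀(1.364e+10/12.9) = 90.24 dB.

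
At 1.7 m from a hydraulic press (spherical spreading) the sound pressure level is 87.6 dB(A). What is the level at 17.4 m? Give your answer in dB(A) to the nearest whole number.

Point-source attenuation: ΔL = 20·log₁₀(r₂/r₁) = 20·log₁₀(17.4/1.7) = 20.202 dB.
L₂ = 87.6 − 20·log₁₀(17.4/1.7) = 87.6 − 20.202 = 67.40 dB(A).

67 dB(A)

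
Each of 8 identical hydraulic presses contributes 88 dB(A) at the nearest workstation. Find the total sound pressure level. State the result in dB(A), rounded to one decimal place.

With 8 equal, uncorrelated contributions the intensity is 8× that of one unit, giving a rise of 10·log₁₀ 8.
L_total = 88 + 10·log₁₀(8) = 88 + 9.031 = 97.03 dB(A).

97.0 dB(A)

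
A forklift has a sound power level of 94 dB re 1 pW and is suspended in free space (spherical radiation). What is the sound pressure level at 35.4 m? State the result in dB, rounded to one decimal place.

L_p = L_w − 10·log₁₀(4π·r²) with r = 35.4 m.
4π·r² = 1.575e+04 m², 10·log₁₀ of that is 41.972 dB.
L_p = 94 − 41.972 = 52.03 dB.

52.0 dB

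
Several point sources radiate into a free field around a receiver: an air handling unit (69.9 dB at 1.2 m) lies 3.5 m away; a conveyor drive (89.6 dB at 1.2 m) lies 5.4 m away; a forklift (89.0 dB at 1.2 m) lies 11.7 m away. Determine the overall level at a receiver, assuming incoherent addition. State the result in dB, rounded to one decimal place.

77.4 dB

Propagate each source to the receiver with L = L_ref − 20·log₁₀(r/r_ref), then add intensities.
air handling unit: 69.9 − 20·log₁₀(3.5/1.2) = 69.9 − 9.30 = 60.60 dB.
conveyor drive: 89.6 − 20·log₁₀(5.4/1.2) = 89.6 − 13.06 = 76.54 dB.
forklift: 89.0 − 20·log₁₀(11.7/1.2) = 89.0 − 19.78 = 69.22 dB.
Σ 10^(L/10) = 5.454e+07 → L_total = 10·log₁₀(5.454e+07) = 77.37 dB.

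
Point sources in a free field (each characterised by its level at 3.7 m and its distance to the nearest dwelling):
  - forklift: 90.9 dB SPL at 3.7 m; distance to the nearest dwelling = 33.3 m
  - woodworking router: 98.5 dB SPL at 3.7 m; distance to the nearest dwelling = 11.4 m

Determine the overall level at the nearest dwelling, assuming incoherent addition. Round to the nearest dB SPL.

Apply inverse-square spreading to bring every level to the receiver, then sum 10^(L/10).
forklift: 90.9 − 20·log₁₀(33.3/3.7) = 90.9 − 19.08 = 71.82 dB SPL.
woodworking router: 98.5 − 20·log₁₀(11.4/3.7) = 98.5 − 9.77 = 88.73 dB SPL.
Σ 10^(L/10) = 7.609e+08 → L_total = 10·log₁₀(7.609e+08) = 88.81 dB SPL.

89 dB SPL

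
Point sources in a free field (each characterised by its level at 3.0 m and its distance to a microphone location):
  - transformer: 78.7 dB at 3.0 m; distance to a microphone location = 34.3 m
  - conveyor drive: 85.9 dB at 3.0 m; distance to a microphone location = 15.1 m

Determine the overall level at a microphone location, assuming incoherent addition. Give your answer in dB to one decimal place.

72.0 dB

Apply inverse-square spreading to bring every level to the receiver, then sum 10^(L/10).
transformer: 78.7 − 20·log₁₀(34.3/3.0) = 78.7 − 21.16 = 57.54 dB.
conveyor drive: 85.9 − 20·log₁₀(15.1/3.0) = 85.9 − 14.04 = 71.86 dB.
Σ 10^(L/10) = 1.592e+07 → L_total = 10·log₁₀(1.592e+07) = 72.02 dB.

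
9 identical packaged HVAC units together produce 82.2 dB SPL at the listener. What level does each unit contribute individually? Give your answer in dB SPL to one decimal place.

Dividing the total intensity by 9 lowers the level by 10·log₁₀ 9 = 9.542 dB: L₁ = 82.2 − 9.542.

72.7 dB SPL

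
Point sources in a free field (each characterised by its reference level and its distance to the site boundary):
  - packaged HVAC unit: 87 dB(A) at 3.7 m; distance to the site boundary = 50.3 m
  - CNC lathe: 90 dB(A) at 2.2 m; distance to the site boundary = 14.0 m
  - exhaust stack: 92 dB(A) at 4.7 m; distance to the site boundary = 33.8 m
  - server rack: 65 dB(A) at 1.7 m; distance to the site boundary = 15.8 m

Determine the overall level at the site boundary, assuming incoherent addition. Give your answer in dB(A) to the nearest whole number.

78 dB(A)

First find each source's level at the receiver (point-source: −20·log₁₀(r/r_ref)), then combine on an intensity basis.
packaged HVAC unit: 87 − 20·log₁₀(50.3/3.7) = 87 − 22.67 = 64.33 dB(A).
CNC lathe: 90 − 20·log₁₀(14.0/2.2) = 90 − 16.07 = 73.93 dB(A).
exhaust stack: 92 − 20·log₁₀(33.8/4.7) = 92 − 17.14 = 74.86 dB(A).
server rack: 65 − 20·log₁₀(15.8/1.7) = 65 − 19.36 = 45.64 dB(A).
Σ 10^(L/10) = 5.809e+07 → L_total = 10·log₁₀(5.809e+07) = 77.64 dB(A).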